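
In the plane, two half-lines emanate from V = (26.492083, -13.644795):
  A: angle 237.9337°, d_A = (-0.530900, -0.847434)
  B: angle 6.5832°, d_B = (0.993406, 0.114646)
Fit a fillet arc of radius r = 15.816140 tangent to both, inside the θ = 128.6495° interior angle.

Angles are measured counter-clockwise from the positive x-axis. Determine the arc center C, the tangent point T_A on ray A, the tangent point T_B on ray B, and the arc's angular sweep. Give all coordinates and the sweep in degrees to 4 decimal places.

bisector direction at 302.2584° = (0.533739,-0.845649)
center distance |VC| = r/sin(θ/2) = 15.816140/sin(64.3247°) = 17.548837
C = V + |VC|·bis = (35.8586,-28.4850)
T_A = V + ((C−V)·d_A)·d_A = V + 7.6034·d_A = (22.4554,-20.0882)
T_B = V + ((C−V)·d_B)·d_B = V + 7.6034·d_B = (34.0453,-12.7731)
sweep = 180° − θ = 51.3505°

center=(35.8586,-28.4850) T_A=(22.4554,-20.0882) T_B=(34.0453,-12.7731) sweep=51.3505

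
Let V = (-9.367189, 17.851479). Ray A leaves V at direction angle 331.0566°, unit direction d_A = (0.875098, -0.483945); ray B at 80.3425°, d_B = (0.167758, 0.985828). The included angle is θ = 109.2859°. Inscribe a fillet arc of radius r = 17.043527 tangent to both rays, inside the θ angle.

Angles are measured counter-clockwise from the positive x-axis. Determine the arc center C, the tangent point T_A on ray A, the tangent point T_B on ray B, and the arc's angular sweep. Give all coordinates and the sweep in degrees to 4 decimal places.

center=(9.4635,26.9139) T_A=(1.2154,11.9991) T_B=(-7.3385,29.7731) sweep=70.7141

bisector direction at 25.6996° = (0.901080,0.433652)
center distance |VC| = r/sin(θ/2) = 17.043527/sin(54.6429°) = 20.897897
C = V + |VC|·bis = (9.4635,26.9139)
T_A = V + ((C−V)·d_A)·d_A = V + 12.0930·d_A = (1.2154,11.9991)
T_B = V + ((C−V)·d_B)·d_B = V + 12.0930·d_B = (-7.3385,29.7731)
sweep = 180° − θ = 70.7141°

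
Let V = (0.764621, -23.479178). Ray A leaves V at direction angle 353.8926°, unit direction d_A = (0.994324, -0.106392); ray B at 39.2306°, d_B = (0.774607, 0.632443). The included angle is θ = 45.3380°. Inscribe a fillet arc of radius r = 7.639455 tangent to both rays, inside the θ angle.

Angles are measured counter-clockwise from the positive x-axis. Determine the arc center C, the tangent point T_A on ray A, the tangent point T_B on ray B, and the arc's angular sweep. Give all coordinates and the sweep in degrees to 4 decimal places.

center=(19.7641,-17.8291) T_A=(18.9513,-25.4251) T_B=(14.9326,-11.9115) sweep=134.6620

bisector direction at 16.5616° = (0.958514,0.285046)
center distance |VC| = r/sin(θ/2) = 7.639455/sin(22.6690°) = 19.821794
C = V + |VC|·bis = (19.7641,-17.8291)
T_A = V + ((C−V)·d_A)·d_A = V + 18.2905·d_A = (18.9513,-25.4251)
T_B = V + ((C−V)·d_B)·d_B = V + 18.2905·d_B = (14.9326,-11.9115)
sweep = 180° − θ = 134.6620°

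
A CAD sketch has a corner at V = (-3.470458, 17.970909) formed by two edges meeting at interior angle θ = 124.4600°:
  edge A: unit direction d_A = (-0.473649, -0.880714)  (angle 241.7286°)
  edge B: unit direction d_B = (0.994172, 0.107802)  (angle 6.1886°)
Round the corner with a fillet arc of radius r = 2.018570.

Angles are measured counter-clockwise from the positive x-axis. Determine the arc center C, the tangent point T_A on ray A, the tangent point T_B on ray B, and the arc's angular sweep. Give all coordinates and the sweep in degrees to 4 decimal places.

bisector direction at 303.9586° = (0.558594,-0.829441)
center distance |VC| = r/sin(θ/2) = 2.018570/sin(62.2300°) = 2.281321
C = V + |VC|·bis = (-2.1961,16.0787)
T_A = V + ((C−V)·d_A)·d_A = V + 1.0629·d_A = (-3.9739,17.0348)
T_B = V + ((C−V)·d_B)·d_B = V + 1.0629·d_B = (-2.4137,18.0855)
sweep = 180° − θ = 55.5400°

center=(-2.1961,16.0787) T_A=(-3.9739,17.0348) T_B=(-2.4137,18.0855) sweep=55.5400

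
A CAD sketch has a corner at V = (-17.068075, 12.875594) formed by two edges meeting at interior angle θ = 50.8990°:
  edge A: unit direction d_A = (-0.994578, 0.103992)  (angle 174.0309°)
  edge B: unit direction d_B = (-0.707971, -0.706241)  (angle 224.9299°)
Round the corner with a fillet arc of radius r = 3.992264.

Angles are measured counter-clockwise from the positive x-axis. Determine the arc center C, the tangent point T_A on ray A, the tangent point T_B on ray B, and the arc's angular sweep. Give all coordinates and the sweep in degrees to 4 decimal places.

bisector direction at 199.4804° = (-0.942756,-0.333484)
center distance |VC| = r/sin(θ/2) = 3.992264/sin(25.4495°) = 9.290484
C = V + |VC|·bis = (-25.8267,9.7774)
T_A = V + ((C−V)·d_A)·d_A = V + 8.3890·d_A = (-25.4116,13.7480)
T_B = V + ((C−V)·d_B)·d_B = V + 8.3890·d_B = (-23.0072,6.9510)
sweep = 180° − θ = 129.1010°

center=(-25.8267,9.7774) T_A=(-25.4116,13.7480) T_B=(-23.0072,6.9510) sweep=129.1010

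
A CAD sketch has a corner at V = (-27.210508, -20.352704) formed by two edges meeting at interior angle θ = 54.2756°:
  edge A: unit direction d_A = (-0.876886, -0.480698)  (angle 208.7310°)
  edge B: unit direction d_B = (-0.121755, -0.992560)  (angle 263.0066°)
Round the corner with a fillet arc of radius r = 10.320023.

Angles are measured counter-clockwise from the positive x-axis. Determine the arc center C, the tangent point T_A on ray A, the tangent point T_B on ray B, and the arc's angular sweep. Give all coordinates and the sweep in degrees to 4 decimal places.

bisector direction at 235.8688° = (-0.561090,-0.827755)
center distance |VC| = r/sin(θ/2) = 10.320023/sin(27.1378°) = 22.625074
C = V + |VC|·bis = (-39.9052,-39.0807)
T_A = V + ((C−V)·d_A)·d_A = V + 20.1343·d_A = (-44.8660,-30.0312)
T_B = V + ((C−V)·d_B)·d_B = V + 20.1343·d_B = (-29.6620,-40.3372)
sweep = 180° − θ = 125.7244°

center=(-39.9052,-39.0807) T_A=(-44.8660,-30.0312) T_B=(-29.6620,-40.3372) sweep=125.7244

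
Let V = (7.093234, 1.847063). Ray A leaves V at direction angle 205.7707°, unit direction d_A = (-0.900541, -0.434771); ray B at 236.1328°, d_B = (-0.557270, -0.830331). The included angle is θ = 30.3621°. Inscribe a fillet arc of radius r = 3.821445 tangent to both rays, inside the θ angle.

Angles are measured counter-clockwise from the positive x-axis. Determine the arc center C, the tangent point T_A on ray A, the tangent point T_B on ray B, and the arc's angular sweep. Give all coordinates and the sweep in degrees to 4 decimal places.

center=(-3.9282,-7.7175) T_A=(-5.5897,-4.2761) T_B=(-0.7552,-9.8470) sweep=149.6379

bisector direction at 220.9518° = (-0.755262,-0.655423)
center distance |VC| = r/sin(θ/2) = 3.821445/sin(15.1811°) = 14.592909
C = V + |VC|·bis = (-3.9282,-7.7175)
T_A = V + ((C−V)·d_A)·d_A = V + 14.0837·d_A = (-5.5897,-4.2761)
T_B = V + ((C−V)·d_B)·d_B = V + 14.0837·d_B = (-0.7552,-9.8470)
sweep = 180° − θ = 149.6379°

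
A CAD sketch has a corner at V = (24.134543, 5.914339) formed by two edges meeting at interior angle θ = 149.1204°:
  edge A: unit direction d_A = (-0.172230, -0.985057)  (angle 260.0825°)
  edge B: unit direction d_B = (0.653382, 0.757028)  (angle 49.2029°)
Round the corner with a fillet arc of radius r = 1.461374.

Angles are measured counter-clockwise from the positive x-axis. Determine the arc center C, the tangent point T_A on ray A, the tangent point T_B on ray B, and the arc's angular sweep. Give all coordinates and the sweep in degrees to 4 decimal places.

bisector direction at 334.6427° = (0.903655,-0.428262)
center distance |VC| = r/sin(θ/2) = 1.461374/sin(74.5602°) = 1.516089
C = V + |VC|·bis = (25.5046,5.2651)
T_A = V + ((C−V)·d_A)·d_A = V + 0.4036·d_A = (24.0650,5.5167)
T_B = V + ((C−V)·d_B)·d_B = V + 0.4036·d_B = (24.3983,6.2199)
sweep = 180° − θ = 30.8796°

center=(25.5046,5.2651) T_A=(24.0650,5.5167) T_B=(24.3983,6.2199) sweep=30.8796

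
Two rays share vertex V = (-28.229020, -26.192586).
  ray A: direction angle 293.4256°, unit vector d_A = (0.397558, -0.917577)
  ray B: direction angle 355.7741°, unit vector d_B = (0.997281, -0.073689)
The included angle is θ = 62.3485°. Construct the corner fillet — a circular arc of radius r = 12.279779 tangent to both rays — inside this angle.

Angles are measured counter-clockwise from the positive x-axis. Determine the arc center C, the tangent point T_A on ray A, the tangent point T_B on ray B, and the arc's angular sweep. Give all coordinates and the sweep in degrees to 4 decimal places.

center=(-8.8922,-39.9346) T_A=(-20.1598,-44.8166) T_B=(-7.9873,-27.6882) sweep=117.6515

bisector direction at 324.5999° = (0.815126,-0.579283)
center distance |VC| = r/sin(θ/2) = 12.279779/sin(31.1743°) = 23.722508
C = V + |VC|·bis = (-8.8922,-39.9346)
T_A = V + ((C−V)·d_A)·d_A = V + 20.2969·d_A = (-20.1598,-44.8166)
T_B = V + ((C−V)·d_B)·d_B = V + 20.2969·d_B = (-7.9873,-27.6882)
sweep = 180° − θ = 117.6515°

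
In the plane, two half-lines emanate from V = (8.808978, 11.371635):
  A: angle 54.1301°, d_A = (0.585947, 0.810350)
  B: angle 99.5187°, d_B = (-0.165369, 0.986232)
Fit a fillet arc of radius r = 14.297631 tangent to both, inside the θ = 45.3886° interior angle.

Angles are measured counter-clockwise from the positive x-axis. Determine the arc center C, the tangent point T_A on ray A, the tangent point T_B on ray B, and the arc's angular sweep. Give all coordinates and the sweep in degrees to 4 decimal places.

center=(17.2559,47.4544) T_A=(28.8420,39.0768) T_B=(3.1551,45.0900) sweep=134.6114

bisector direction at 76.8244° = (0.227936,0.973676)
center distance |VC| = r/sin(θ/2) = 14.297631/sin(22.6943°) = 37.058327
C = V + |VC|·bis = (17.2559,47.4544)
T_A = V + ((C−V)·d_A)·d_A = V + 34.1891·d_A = (28.8420,39.0768)
T_B = V + ((C−V)·d_B)·d_B = V + 34.1891·d_B = (3.1551,45.0900)
sweep = 180° − θ = 134.6114°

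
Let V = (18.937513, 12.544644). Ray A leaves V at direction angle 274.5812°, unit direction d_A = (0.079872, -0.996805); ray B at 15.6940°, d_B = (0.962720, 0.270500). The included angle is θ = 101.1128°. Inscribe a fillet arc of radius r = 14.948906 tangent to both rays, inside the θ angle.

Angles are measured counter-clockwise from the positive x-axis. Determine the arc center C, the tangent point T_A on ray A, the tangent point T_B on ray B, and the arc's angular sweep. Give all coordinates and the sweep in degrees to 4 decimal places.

bisector direction at 325.1376° = (0.820527,-0.571608)
center distance |VC| = r/sin(θ/2) = 14.948906/sin(50.5564°) = 19.357591
C = V + |VC|·bis = (34.8209,1.4797)
T_A = V + ((C−V)·d_A)·d_A = V + 12.2982·d_A = (19.9198,0.2857)
T_B = V + ((C−V)·d_B)·d_B = V + 12.2982·d_B = (30.7773,15.8713)
sweep = 180° − θ = 78.8872°

center=(34.8209,1.4797) T_A=(19.9198,0.2857) T_B=(30.7773,15.8713) sweep=78.8872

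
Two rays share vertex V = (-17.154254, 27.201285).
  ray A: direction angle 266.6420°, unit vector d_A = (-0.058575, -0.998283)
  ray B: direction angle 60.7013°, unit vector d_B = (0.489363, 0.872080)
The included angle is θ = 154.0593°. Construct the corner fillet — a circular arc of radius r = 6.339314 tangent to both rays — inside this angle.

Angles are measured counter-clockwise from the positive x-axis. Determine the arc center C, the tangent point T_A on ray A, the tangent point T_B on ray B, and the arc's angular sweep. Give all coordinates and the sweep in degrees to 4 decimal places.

bisector direction at 343.6716° = (0.959666,-0.281142)
center distance |VC| = r/sin(θ/2) = 6.339314/sin(77.0297°) = 6.505288
C = V + |VC|·bis = (-10.9113,25.3724)
T_A = V + ((C−V)·d_A)·d_A = V + 1.4601·d_A = (-17.2398,25.7437)
T_B = V + ((C−V)·d_B)·d_B = V + 1.4601·d_B = (-16.4397,28.4746)
sweep = 180° − θ = 25.9407°

center=(-10.9113,25.3724) T_A=(-17.2398,25.7437) T_B=(-16.4397,28.4746) sweep=25.9407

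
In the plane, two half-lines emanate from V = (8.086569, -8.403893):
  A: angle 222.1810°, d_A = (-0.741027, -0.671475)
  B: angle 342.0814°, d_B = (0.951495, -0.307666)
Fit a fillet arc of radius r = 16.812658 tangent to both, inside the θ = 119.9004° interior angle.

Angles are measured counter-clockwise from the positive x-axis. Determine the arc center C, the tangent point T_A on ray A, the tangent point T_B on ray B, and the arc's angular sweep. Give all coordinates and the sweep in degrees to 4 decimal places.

bisector direction at 282.1312° = (0.210151,-0.977669)
center distance |VC| = r/sin(θ/2) = 16.812658/sin(59.9502°) = 19.423340
C = V + |VC|·bis = (12.1684,-27.3935)
T_A = V + ((C−V)·d_A)·d_A = V + 9.7263·d_A = (0.8791,-14.9349)
T_B = V + ((C−V)·d_B)·d_B = V + 9.7263·d_B = (17.3411,-11.3963)
sweep = 180° − θ = 60.0996°

center=(12.1684,-27.3935) T_A=(0.8791,-14.9349) T_B=(17.3411,-11.3963) sweep=60.0996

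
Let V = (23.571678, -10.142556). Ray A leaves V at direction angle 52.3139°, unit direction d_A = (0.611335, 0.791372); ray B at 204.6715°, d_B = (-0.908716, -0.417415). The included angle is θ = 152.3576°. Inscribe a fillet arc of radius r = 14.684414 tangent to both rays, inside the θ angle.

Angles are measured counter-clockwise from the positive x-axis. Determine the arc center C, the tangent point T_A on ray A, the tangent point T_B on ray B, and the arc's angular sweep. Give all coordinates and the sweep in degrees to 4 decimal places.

bisector direction at 128.4927° = (-0.622415,0.782687)
center distance |VC| = r/sin(θ/2) = 14.684414/sin(76.1788°) = 15.122265
C = V + |VC|·bis = (14.1594,1.6935)
T_A = V + ((C−V)·d_A)·d_A = V + 3.6126·d_A = (25.7802,-7.2836)
T_B = V + ((C−V)·d_B)·d_B = V + 3.6126·d_B = (20.2889,-11.6505)
sweep = 180° − θ = 27.6424°

center=(14.1594,1.6935) T_A=(25.7802,-7.2836) T_B=(20.2889,-11.6505) sweep=27.6424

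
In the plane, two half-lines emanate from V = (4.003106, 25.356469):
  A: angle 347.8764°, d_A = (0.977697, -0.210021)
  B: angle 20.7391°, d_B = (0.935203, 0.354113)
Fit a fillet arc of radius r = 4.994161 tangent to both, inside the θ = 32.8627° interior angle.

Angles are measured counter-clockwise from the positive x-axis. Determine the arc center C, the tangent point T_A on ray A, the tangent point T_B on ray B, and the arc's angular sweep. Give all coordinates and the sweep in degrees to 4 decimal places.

bisector direction at 4.3077° = (0.997175,0.075114)
center distance |VC| = r/sin(θ/2) = 4.994161/sin(16.4313°) = 17.655552
C = V + |VC|·bis = (21.6088,26.6826)
T_A = V + ((C−V)·d_A)·d_A = V + 16.9345·d_A = (20.5599,21.7999)
T_B = V + ((C−V)·d_B)·d_B = V + 16.9345·d_B = (19.8403,31.3532)
sweep = 180° − θ = 147.1373°

center=(21.6088,26.6826) T_A=(20.5599,21.7999) T_B=(19.8403,31.3532) sweep=147.1373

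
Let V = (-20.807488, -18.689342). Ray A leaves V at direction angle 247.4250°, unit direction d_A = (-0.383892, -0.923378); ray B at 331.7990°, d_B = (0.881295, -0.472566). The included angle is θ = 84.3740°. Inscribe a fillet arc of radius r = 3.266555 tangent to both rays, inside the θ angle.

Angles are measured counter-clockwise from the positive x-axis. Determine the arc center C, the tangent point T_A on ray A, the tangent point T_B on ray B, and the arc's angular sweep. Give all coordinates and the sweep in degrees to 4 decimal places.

center=(-19.1748,-23.2713) T_A=(-22.1911,-22.0173) T_B=(-17.6312,-20.3925) sweep=95.6260

bisector direction at 289.6120° = (0.335649,-0.941987)
center distance |VC| = r/sin(θ/2) = 3.266555/sin(42.1870°) = 4.864184
C = V + |VC|·bis = (-19.1748,-23.2713)
T_A = V + ((C−V)·d_A)·d_A = V + 3.6042·d_A = (-22.1911,-22.0173)
T_B = V + ((C−V)·d_B)·d_B = V + 3.6042·d_B = (-17.6312,-20.3925)
sweep = 180° − θ = 95.6260°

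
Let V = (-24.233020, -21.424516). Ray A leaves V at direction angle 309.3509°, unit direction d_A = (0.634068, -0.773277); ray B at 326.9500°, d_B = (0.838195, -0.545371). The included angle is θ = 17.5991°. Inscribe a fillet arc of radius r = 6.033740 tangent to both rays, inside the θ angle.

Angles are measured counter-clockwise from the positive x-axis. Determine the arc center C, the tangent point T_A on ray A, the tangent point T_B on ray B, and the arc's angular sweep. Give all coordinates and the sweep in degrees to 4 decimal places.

center=(5.1472,-47.7392) T_A=(0.4814,-51.5650) T_B=(8.4378,-42.6818) sweep=162.4009

bisector direction at 318.1505° = (0.744899,-0.667177)
center distance |VC| = r/sin(θ/2) = 6.033740/sin(8.7995°) = 39.441861
C = V + |VC|·bis = (5.1472,-47.7392)
T_A = V + ((C−V)·d_A)·d_A = V + 38.9776·d_A = (0.4814,-51.5650)
T_B = V + ((C−V)·d_B)·d_B = V + 38.9776·d_B = (8.4378,-42.6818)
sweep = 180° − θ = 162.4009°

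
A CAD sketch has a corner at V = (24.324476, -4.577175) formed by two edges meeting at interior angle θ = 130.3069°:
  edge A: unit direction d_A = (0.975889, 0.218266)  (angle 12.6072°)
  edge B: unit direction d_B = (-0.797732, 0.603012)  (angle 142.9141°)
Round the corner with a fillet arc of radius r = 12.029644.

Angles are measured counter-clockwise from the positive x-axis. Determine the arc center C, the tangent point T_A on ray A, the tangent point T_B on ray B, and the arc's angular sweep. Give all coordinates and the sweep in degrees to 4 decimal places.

center=(27.1349,8.3782) T_A=(29.7605,-3.3614) T_B=(19.8808,-1.2182) sweep=49.6931

bisector direction at 77.7607° = (0.211996,0.977271)
center distance |VC| = r/sin(θ/2) = 12.029644/sin(65.1535°) = 13.256735
C = V + |VC|·bis = (27.1349,8.3782)
T_A = V + ((C−V)·d_A)·d_A = V + 5.5703·d_A = (29.7605,-3.3614)
T_B = V + ((C−V)·d_B)·d_B = V + 5.5703·d_B = (19.8808,-1.2182)
sweep = 180° − θ = 49.6931°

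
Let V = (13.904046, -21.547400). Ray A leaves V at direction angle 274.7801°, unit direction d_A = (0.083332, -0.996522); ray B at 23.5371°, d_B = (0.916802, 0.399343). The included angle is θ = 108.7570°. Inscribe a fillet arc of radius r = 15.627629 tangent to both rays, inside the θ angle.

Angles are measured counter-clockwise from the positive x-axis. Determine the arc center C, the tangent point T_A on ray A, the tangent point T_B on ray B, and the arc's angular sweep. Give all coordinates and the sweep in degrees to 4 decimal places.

center=(30.4104,-31.4033) T_A=(14.8371,-32.7056) T_B=(24.1696,-17.0759) sweep=71.2430

bisector direction at 329.1586° = (0.858590,-0.512663)
center distance |VC| = r/sin(θ/2) = 15.627629/sin(54.3785°) = 19.224960
C = V + |VC|·bis = (30.4104,-31.4033)
T_A = V + ((C−V)·d_A)·d_A = V + 11.1972·d_A = (14.8371,-32.7056)
T_B = V + ((C−V)·d_B)·d_B = V + 11.1972·d_B = (24.1696,-17.0759)
sweep = 180° − θ = 71.2430°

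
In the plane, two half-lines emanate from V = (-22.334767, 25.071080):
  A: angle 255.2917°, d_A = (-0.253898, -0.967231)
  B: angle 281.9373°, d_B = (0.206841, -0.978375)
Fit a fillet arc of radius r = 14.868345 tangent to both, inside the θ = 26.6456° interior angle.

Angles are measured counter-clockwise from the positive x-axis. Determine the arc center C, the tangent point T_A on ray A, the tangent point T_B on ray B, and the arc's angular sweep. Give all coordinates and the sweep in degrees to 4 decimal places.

center=(-23.8949,-39.4324) T_A=(-38.2760,-35.6574) T_B=(-9.3481,-36.3571) sweep=153.3544

bisector direction at 268.6145° = (-0.024179,-0.999708)
center distance |VC| = r/sin(θ/2) = 14.868345/sin(13.3228°) = 64.522391
C = V + |VC|·bis = (-23.8949,-39.4324)
T_A = V + ((C−V)·d_A)·d_A = V + 62.7859·d_A = (-38.2760,-35.6574)
T_B = V + ((C−V)·d_B)·d_B = V + 62.7859·d_B = (-9.3481,-36.3571)
sweep = 180° − θ = 153.3544°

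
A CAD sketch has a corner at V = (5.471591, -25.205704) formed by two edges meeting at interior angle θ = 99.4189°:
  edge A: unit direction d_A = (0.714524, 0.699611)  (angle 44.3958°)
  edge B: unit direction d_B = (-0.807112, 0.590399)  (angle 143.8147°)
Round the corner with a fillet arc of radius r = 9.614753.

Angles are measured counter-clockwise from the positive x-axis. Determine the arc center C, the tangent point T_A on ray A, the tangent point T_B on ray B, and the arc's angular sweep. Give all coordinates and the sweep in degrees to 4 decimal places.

bisector direction at 94.1052° = (-0.071589,0.997434)
center distance |VC| = r/sin(θ/2) = 9.614753/sin(49.7094°) = 12.604966
C = V + |VC|·bis = (4.5692,-12.6331)
T_A = V + ((C−V)·d_A)·d_A = V + 8.1512·d_A = (11.2958,-19.5031)
T_B = V + ((C−V)·d_B)·d_B = V + 8.1512·d_B = (-1.1073,-20.3933)
sweep = 180° − θ = 80.5811°

center=(4.5692,-12.6331) T_A=(11.2958,-19.5031) T_B=(-1.1073,-20.3933) sweep=80.5811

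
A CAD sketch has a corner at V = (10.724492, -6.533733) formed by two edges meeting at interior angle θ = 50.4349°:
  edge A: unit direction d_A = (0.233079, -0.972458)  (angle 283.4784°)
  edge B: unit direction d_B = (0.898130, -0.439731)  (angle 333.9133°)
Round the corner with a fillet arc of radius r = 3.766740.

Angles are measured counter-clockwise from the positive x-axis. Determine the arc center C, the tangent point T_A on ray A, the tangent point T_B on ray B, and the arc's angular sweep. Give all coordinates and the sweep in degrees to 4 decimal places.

center=(16.2517,-13.4339) T_A=(12.5888,-14.3118) T_B=(17.9081,-10.0509) sweep=129.5651

bisector direction at 308.6959° = (0.625186,-0.780476)
center distance |VC| = r/sin(θ/2) = 3.766740/sin(25.2174°) = 8.840974
C = V + |VC|·bis = (16.2517,-13.4339)
T_A = V + ((C−V)·d_A)·d_A = V + 7.9984·d_A = (12.5888,-14.3118)
T_B = V + ((C−V)·d_B)·d_B = V + 7.9984·d_B = (17.9081,-10.0509)
sweep = 180° − θ = 129.5651°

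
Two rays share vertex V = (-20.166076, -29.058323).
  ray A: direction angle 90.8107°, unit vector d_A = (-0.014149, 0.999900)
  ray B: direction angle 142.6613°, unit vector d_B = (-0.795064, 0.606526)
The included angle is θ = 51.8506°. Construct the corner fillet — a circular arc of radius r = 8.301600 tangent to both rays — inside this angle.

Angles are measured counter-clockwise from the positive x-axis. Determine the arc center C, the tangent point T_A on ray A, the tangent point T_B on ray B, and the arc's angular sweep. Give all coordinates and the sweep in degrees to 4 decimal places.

center=(-28.7085,-12.1002) T_A=(-20.4077,-11.9828) T_B=(-33.7436,-18.7005) sweep=128.1494

bisector direction at 116.7360° = (-0.449880,0.893089)
center distance |VC| = r/sin(θ/2) = 8.301600/sin(25.9253°) = 18.988151
C = V + |VC|·bis = (-28.7085,-12.1002)
T_A = V + ((C−V)·d_A)·d_A = V + 17.0773·d_A = (-20.4077,-11.9828)
T_B = V + ((C−V)·d_B)·d_B = V + 17.0773·d_B = (-33.7436,-18.7005)
sweep = 180° − θ = 128.1494°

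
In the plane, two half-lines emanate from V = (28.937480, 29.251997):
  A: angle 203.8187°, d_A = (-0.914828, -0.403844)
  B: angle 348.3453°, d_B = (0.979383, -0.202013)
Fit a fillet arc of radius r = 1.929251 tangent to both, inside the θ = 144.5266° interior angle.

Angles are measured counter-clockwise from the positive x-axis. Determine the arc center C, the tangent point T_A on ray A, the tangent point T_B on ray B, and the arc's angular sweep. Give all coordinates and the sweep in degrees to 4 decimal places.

center=(29.1521,27.2379) T_A=(28.3730,29.0028) T_B=(29.5418,29.1273) sweep=35.4734

bisector direction at 276.0820° = (0.105952,-0.994371)
center distance |VC| = r/sin(θ/2) = 1.929251/sin(72.2633°) = 2.025532
C = V + |VC|·bis = (29.1521,27.2379)
T_A = V + ((C−V)·d_A)·d_A = V + 0.6171·d_A = (28.3730,29.0028)
T_B = V + ((C−V)·d_B)·d_B = V + 0.6171·d_B = (29.5418,29.1273)
sweep = 180° − θ = 35.4734°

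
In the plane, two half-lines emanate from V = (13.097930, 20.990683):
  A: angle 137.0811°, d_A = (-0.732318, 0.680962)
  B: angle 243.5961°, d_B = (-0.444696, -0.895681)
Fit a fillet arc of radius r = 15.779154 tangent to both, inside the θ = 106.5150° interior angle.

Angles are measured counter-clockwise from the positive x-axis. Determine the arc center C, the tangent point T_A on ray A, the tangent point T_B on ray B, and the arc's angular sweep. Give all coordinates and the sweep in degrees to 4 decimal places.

center=(-6.2735,17.4568) T_A=(4.4715,29.0122) T_B=(7.8596,10.4399) sweep=73.4850

bisector direction at 190.3386° = (-0.983764,-0.179465)
center distance |VC| = r/sin(θ/2) = 15.779154/sin(53.2575°) = 19.691154
C = V + |VC|·bis = (-6.2735,17.4568)
T_A = V + ((C−V)·d_A)·d_A = V + 11.7796·d_A = (4.4715,29.0122)
T_B = V + ((C−V)·d_B)·d_B = V + 11.7796·d_B = (7.8596,10.4399)
sweep = 180° − θ = 73.4850°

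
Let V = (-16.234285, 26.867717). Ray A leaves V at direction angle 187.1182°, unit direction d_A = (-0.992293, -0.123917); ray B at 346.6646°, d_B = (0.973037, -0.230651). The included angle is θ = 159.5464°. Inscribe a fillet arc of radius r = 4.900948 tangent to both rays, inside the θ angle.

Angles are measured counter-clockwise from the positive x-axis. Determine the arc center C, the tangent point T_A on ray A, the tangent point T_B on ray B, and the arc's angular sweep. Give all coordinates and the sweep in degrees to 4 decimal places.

center=(-16.5043,21.8950) T_A=(-17.1117,26.7582) T_B=(-15.3739,26.6638) sweep=20.4536

bisector direction at 266.8914° = (-0.054229,-0.998529)
center distance |VC| = r/sin(θ/2) = 4.900948/sin(79.7732°) = 4.980068
C = V + |VC|·bis = (-16.5043,21.8950)
T_A = V + ((C−V)·d_A)·d_A = V + 0.8842·d_A = (-17.1117,26.7582)
T_B = V + ((C−V)·d_B)·d_B = V + 0.8842·d_B = (-15.3739,26.6638)
sweep = 180° − θ = 20.4536°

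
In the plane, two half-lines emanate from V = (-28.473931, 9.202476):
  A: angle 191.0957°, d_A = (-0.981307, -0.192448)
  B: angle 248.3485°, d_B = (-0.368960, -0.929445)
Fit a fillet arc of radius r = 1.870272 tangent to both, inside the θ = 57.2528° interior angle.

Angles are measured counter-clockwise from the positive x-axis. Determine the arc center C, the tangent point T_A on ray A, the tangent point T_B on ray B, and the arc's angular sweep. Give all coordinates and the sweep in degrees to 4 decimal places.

center=(-31.4765,6.7077) T_A=(-31.8364,8.5430) T_B=(-29.7382,6.0177) sweep=122.7472

bisector direction at 219.7221° = (-0.769153,-0.639065)
center distance |VC| = r/sin(θ/2) = 1.870272/sin(28.6264°) = 3.903749
C = V + |VC|·bis = (-31.4765,6.7077)
T_A = V + ((C−V)·d_A)·d_A = V + 3.4266·d_A = (-31.8364,8.5430)
T_B = V + ((C−V)·d_B)·d_B = V + 3.4266·d_B = (-29.7382,6.0177)
sweep = 180° − θ = 122.7472°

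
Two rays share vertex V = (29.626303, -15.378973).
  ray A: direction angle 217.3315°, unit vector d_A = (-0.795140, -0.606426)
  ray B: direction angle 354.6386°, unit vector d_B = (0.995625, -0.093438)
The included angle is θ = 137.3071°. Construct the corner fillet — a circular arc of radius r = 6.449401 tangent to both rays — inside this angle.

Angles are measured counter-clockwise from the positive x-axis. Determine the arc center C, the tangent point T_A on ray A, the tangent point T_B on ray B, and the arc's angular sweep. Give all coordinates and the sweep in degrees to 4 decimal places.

center=(31.5332,-22.0357) T_A=(27.6221,-16.9075) T_B=(32.1358,-15.6145) sweep=42.6929

bisector direction at 285.9851° = (0.275387,-0.961334)
center distance |VC| = r/sin(θ/2) = 6.449401/sin(68.6535°) = 6.924442
C = V + |VC|·bis = (31.5332,-22.0357)
T_A = V + ((C−V)·d_A)·d_A = V + 2.5205·d_A = (27.6221,-16.9075)
T_B = V + ((C−V)·d_B)·d_B = V + 2.5205·d_B = (32.1358,-15.6145)
sweep = 180° − θ = 42.6929°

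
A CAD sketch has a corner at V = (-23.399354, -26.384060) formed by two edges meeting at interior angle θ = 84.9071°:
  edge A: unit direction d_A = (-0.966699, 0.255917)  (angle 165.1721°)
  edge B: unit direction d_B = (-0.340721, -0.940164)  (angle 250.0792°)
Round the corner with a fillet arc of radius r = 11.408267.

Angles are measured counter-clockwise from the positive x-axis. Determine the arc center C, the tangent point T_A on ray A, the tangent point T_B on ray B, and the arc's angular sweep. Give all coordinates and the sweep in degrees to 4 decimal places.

bisector direction at 207.6257° = (-0.885996,-0.463693)
center distance |VC| = r/sin(θ/2) = 11.408267/sin(42.4535°) = 16.901330
C = V + |VC|·bis = (-38.3739,-34.2211)
T_A = V + ((C−V)·d_A)·d_A = V + 12.4702·d_A = (-35.4543,-23.1927)
T_B = V + ((C−V)·d_B)·d_B = V + 12.4702·d_B = (-27.6482,-38.1081)
sweep = 180° − θ = 95.0929°

center=(-38.3739,-34.2211) T_A=(-35.4543,-23.1927) T_B=(-27.6482,-38.1081) sweep=95.0929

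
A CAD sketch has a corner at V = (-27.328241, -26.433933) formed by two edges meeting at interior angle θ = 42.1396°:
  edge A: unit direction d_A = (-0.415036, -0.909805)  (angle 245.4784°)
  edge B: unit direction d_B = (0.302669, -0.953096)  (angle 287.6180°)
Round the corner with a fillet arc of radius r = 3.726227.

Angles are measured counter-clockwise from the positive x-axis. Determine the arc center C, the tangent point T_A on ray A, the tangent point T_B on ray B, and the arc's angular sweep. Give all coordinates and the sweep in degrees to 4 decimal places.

center=(-27.9523,-36.7800) T_A=(-31.3424,-35.2335) T_B=(-24.4008,-35.6522) sweep=137.8604

bisector direction at 266.5482° = (-0.060209,-0.998186)
center distance |VC| = r/sin(θ/2) = 3.726227/sin(21.0698°) = 10.364882
C = V + |VC|·bis = (-27.9523,-36.7800)
T_A = V + ((C−V)·d_A)·d_A = V + 9.6719·d_A = (-31.3424,-35.2335)
T_B = V + ((C−V)·d_B)·d_B = V + 9.6719·d_B = (-24.4008,-35.6522)
sweep = 180° − θ = 137.8604°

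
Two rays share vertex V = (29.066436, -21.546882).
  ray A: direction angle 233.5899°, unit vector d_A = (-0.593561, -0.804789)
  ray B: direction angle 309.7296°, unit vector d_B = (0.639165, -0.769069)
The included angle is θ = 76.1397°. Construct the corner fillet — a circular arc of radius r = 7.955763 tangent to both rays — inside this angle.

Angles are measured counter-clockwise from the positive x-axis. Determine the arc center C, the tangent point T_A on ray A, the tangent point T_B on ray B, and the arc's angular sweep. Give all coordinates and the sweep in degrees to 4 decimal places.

center=(29.4401,-34.4436) T_A=(23.0374,-29.7214) T_B=(35.5587,-29.3586) sweep=103.8603

bisector direction at 271.6597° = (0.028964,-0.999580)
center distance |VC| = r/sin(θ/2) = 7.955763/sin(38.0699°) = 12.902178
C = V + |VC|·bis = (29.4401,-34.4436)
T_A = V + ((C−V)·d_A)·d_A = V + 10.1574·d_A = (23.0374,-29.7214)
T_B = V + ((C−V)·d_B)·d_B = V + 10.1574·d_B = (35.5587,-29.3586)
sweep = 180° − θ = 103.8603°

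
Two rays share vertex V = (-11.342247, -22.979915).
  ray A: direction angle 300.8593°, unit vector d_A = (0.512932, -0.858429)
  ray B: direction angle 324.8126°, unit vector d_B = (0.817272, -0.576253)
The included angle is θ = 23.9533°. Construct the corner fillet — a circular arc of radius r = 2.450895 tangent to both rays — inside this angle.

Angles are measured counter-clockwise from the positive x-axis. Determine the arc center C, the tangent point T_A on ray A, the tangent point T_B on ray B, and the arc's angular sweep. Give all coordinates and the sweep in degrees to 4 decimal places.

center=(-3.3121,-31.6408) T_A=(-5.4160,-32.8980) T_B=(-1.8997,-29.6378) sweep=156.0467

bisector direction at 312.8360° = (0.679902,-0.733303)
center distance |VC| = r/sin(θ/2) = 2.450895/sin(11.9766°) = 11.810800
C = V + |VC|·bis = (-3.3121,-31.6408)
T_A = V + ((C−V)·d_A)·d_A = V + 11.5537·d_A = (-5.4160,-32.8980)
T_B = V + ((C−V)·d_B)·d_B = V + 11.5537·d_B = (-1.8997,-29.6378)
sweep = 180° − θ = 156.0467°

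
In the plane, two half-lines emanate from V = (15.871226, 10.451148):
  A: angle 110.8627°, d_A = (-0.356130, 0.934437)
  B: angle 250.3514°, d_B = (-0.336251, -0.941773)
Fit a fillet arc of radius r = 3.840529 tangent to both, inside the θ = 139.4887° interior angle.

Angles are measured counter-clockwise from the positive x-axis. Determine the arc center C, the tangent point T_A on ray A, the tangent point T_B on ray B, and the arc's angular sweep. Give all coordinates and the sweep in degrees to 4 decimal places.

center=(11.7778,10.4078) T_A=(15.3665,11.7755) T_B=(15.3947,9.1164) sweep=40.5113

bisector direction at 180.6071° = (-0.999944,-0.010595)
center distance |VC| = r/sin(θ/2) = 3.840529/sin(69.7443°) = 4.093695
C = V + |VC|·bis = (11.7778,10.4078)
T_A = V + ((C−V)·d_A)·d_A = V + 1.4173·d_A = (15.3665,11.7755)
T_B = V + ((C−V)·d_B)·d_B = V + 1.4173·d_B = (15.3947,9.1164)
sweep = 180° − θ = 40.5113°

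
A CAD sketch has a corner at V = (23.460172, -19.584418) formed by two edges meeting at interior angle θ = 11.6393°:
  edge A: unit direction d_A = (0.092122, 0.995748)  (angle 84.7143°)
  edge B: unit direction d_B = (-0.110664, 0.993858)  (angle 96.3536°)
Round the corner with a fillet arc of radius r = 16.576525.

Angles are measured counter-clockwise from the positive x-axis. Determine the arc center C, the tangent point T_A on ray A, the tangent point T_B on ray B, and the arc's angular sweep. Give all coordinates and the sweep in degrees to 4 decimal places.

bisector direction at 90.5339° = (-0.009319,0.999957)
center distance |VC| = r/sin(θ/2) = 16.576525/sin(5.8197°) = 163.480620
C = V + |VC|·bis = (21.9367,143.8891)
T_A = V + ((C−V)·d_A)·d_A = V + 162.6380·d_A = (38.4427,142.3620)
T_B = V + ((C−V)·d_B)·d_B = V + 162.6380·d_B = (5.4620,142.0547)
sweep = 180° − θ = 168.3607°

center=(21.9367,143.8891) T_A=(38.4427,142.3620) T_B=(5.4620,142.0547) sweep=168.3607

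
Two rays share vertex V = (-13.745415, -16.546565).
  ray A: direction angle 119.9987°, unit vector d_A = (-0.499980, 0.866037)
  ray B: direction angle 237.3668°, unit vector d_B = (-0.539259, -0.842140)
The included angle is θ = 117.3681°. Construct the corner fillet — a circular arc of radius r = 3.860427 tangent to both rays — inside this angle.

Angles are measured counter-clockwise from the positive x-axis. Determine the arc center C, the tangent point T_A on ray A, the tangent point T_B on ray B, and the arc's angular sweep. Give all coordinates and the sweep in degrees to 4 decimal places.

bisector direction at 178.6827° = (-0.999736,0.022988)
center distance |VC| = r/sin(θ/2) = 3.860427/sin(58.6840°) = 4.518744
C = V + |VC|·bis = (-18.2630,-16.4427)
T_A = V + ((C−V)·d_A)·d_A = V + 2.3486·d_A = (-14.9197,-14.5125)
T_B = V + ((C−V)·d_B)·d_B = V + 2.3486·d_B = (-15.0119,-18.5245)
sweep = 180° − θ = 62.6319°

center=(-18.2630,-16.4427) T_A=(-14.9197,-14.5125) T_B=(-15.0119,-18.5245) sweep=62.6319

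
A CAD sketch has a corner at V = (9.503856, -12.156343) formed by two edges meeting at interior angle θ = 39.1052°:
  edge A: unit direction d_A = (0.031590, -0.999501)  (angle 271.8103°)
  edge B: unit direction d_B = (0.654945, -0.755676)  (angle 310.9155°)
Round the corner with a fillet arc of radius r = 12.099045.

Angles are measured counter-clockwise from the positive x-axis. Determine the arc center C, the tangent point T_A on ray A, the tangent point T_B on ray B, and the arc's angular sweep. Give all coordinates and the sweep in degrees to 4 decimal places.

bisector direction at 291.3629° = (0.364274,-0.931292)
center distance |VC| = r/sin(θ/2) = 12.099045/sin(19.5526°) = 36.151938
C = V + |VC|·bis = (22.6731,-45.8243)
T_A = V + ((C−V)·d_A)·d_A = V + 34.0672·d_A = (10.5801,-46.2066)
T_B = V + ((C−V)·d_B)·d_B = V + 34.0672·d_B = (31.8160,-37.9001)
sweep = 180° − θ = 140.8948°

center=(22.6731,-45.8243) T_A=(10.5801,-46.2066) T_B=(31.8160,-37.9001) sweep=140.8948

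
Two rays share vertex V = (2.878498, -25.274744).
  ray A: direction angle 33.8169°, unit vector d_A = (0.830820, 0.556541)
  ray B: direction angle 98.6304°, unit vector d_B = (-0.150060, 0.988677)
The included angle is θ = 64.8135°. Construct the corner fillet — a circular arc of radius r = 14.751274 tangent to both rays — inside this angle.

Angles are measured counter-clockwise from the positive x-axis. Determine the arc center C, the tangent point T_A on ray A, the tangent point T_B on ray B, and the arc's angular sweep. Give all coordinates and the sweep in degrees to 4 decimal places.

center=(13.9756,-0.0861) T_A=(22.1853,-12.3417) T_B=(-0.6086,-2.2996) sweep=115.1865

bisector direction at 66.2237° = (0.403168,0.915126)
center distance |VC| = r/sin(θ/2) = 14.751274/sin(32.4068°) = 27.524820
C = V + |VC|·bis = (13.9756,-0.0861)
T_A = V + ((C−V)·d_A)·d_A = V + 23.2382·d_A = (22.1853,-12.3417)
T_B = V + ((C−V)·d_B)·d_B = V + 23.2382·d_B = (-0.6086,-2.2996)
sweep = 180° − θ = 115.1865°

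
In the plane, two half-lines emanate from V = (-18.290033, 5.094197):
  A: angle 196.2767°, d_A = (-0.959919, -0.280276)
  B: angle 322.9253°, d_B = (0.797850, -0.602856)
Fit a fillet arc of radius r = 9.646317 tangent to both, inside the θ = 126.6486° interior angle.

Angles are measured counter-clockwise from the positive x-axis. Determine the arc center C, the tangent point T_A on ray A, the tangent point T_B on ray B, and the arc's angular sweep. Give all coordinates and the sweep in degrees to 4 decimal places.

bisector direction at 259.6010° = (-0.180502,-0.983575)
center distance |VC| = r/sin(θ/2) = 9.646317/sin(63.3243°) = 10.795354
C = V + |VC|·bis = (-20.2386,-5.5238)
T_A = V + ((C−V)·d_A)·d_A = V + 4.8465·d_A = (-22.9423,3.7358)
T_B = V + ((C−V)·d_B)·d_B = V + 4.8465·d_B = (-14.4233,2.1725)
sweep = 180° − θ = 53.3514°

center=(-20.2386,-5.5238) T_A=(-22.9423,3.7358) T_B=(-14.4233,2.1725) sweep=53.3514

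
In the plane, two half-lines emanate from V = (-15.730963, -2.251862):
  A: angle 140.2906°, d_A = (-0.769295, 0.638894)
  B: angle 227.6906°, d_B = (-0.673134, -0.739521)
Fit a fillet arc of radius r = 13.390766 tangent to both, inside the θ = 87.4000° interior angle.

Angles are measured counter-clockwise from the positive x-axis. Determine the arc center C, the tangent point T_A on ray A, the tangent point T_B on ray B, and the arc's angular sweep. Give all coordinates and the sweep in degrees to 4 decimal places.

center=(-35.0661,-3.6007) T_A=(-26.5108,6.7007) T_B=(-25.1633,-12.6145) sweep=92.6000

bisector direction at 183.9906° = (-0.997575,-0.069593)
center distance |VC| = r/sin(θ/2) = 13.390766/sin(43.7000°) = 19.382120
C = V + |VC|·bis = (-35.0661,-3.6007)
T_A = V + ((C−V)·d_A)·d_A = V + 14.0126·d_A = (-26.5108,6.7007)
T_B = V + ((C−V)·d_B)·d_B = V + 14.0126·d_B = (-25.1633,-12.6145)
sweep = 180° − θ = 92.6000°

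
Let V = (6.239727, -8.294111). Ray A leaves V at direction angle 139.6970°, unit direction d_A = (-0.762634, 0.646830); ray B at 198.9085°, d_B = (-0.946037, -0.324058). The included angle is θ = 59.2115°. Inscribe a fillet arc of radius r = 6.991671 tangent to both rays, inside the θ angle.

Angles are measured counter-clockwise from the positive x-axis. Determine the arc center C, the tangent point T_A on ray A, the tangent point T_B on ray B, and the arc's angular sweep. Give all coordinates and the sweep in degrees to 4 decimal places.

bisector direction at 169.3028° = (-0.982622,0.185619)
center distance |VC| = r/sin(θ/2) = 6.991671/sin(29.6058°) = 14.152346
C = V + |VC|·bis = (-7.6667,-5.6672)
T_A = V + ((C−V)·d_A)·d_A = V + 12.3047·d_A = (-3.1443,-0.3351)
T_B = V + ((C−V)·d_B)·d_B = V + 12.3047·d_B = (-5.4010,-12.2815)
sweep = 180° − θ = 120.7885°

center=(-7.6667,-5.6672) T_A=(-3.1443,-0.3351) T_B=(-5.4010,-12.2815) sweep=120.7885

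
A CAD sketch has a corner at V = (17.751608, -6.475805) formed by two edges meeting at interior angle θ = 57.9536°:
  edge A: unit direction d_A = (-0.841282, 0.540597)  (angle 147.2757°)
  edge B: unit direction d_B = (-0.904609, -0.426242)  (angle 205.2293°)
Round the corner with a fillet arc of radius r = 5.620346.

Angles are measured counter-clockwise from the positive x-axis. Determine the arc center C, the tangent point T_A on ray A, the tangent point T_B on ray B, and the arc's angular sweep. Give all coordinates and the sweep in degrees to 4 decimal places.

bisector direction at 176.2525° = (-0.997862,0.065360)
center distance |VC| = r/sin(θ/2) = 5.620346/sin(28.9768°) = 11.601369
C = V + |VC|·bis = (6.1750,-5.7175)
T_A = V + ((C−V)·d_A)·d_A = V + 10.1491·d_A = (9.2134,-0.9893)
T_B = V + ((C−V)·d_B)·d_B = V + 10.1491·d_B = (8.5707,-10.8018)
sweep = 180° − θ = 122.0464°

center=(6.1750,-5.7175) T_A=(9.2134,-0.9893) T_B=(8.5707,-10.8018) sweep=122.0464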